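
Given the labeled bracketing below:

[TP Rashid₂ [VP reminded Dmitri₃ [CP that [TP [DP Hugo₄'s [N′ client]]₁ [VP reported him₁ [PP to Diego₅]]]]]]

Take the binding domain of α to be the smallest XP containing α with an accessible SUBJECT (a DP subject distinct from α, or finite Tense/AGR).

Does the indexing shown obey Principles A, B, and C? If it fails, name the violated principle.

The two coindexed NPs are *[Hugo₄'s client]₁* and *him₁*.
*him₁* is a pronoun. Its binding domain is the embedded TP, whose subject is [Hugo₄'s client]₁.
*[Hugo₄'s client]₁* c-commands it within that domain and carries the same index.
The pronoun is locally bound → Principle B violation.

Principle B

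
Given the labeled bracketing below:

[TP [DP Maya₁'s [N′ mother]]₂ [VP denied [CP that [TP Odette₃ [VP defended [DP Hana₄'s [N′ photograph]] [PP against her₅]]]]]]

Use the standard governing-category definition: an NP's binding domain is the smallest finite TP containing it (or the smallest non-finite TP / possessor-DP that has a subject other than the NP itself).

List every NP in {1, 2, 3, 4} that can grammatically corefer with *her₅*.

*her* is a pronoun, so Principle B applies: it must be free in its binding domain.
Binding domain of *her₅*: the embedded TP, whose subject is Odette₃.
*Maya₁* and the pronoun do not c-command one another → neither Principle B nor Principle C is at stake; coindexation permitted.
*[Maya₁'s mother]₂* c-commands the pronoun but from outside its binding domain, and is not c-commanded by it → coindexation permitted.
*Odette₃* c-commands the pronoun within its binding domain → coindexation would violate Principle B.
*Hana₄* and the pronoun do not c-command one another → neither Principle B nor Principle C is at stake; coindexation permitted.

{1, 2, 4}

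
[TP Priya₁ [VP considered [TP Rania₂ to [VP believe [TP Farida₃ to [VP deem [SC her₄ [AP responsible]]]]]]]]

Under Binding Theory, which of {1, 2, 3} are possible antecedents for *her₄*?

{1, 2}

*her* is a pronoun, so Principle B applies: it must be free in its binding domain.
Binding domain of *her₄*: the embedded TP, whose subject is Farida₃.
*Priya₁* c-commands the pronoun but from outside its binding domain, and is not c-commanded by it → coindexation permitted.
*Rania₂* c-commands the pronoun but from outside its binding domain, and is not c-commanded by it → coindexation permitted.
*Farida₃* c-commands the pronoun within its binding domain → coindexation would violate Principle B.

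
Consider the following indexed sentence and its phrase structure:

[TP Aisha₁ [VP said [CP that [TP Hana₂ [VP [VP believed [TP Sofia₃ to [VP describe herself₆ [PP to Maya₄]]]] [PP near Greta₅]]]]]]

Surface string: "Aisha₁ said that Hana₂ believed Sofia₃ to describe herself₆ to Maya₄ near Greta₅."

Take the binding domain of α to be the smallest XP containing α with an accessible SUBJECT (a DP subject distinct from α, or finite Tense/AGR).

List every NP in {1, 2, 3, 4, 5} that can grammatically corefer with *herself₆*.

*herself* is an anaphor, so Principle A applies: it must be bound in its binding domain.
Binding domain of *herself₆*: the embedded TP, whose subject is Sofia₃.
*Aisha₁* c-commands the anaphor but is outside its binding domain → cannot satisfy Principle A.
*Hana₂* c-commands the anaphor but is outside its binding domain → cannot satisfy Principle A.
*Sofia₃* c-commands the anaphor within its binding domain → licit binder.
*Maya₄* does not c-command the anaphor → cannot bind it.
*Greta₅* does not c-command the anaphor → cannot bind it.

{3}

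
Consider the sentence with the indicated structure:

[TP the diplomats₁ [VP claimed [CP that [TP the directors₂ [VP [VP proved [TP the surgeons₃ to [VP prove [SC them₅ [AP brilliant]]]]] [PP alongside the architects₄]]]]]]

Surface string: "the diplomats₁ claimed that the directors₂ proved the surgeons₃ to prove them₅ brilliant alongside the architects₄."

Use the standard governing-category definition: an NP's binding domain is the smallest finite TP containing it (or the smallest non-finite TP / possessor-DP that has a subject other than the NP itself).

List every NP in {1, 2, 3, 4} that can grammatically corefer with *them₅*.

*them* is a pronoun, so Principle B applies: it must be free in its binding domain.
Binding domain of *them₅*: the embedded TP, whose subject is the surgeons₃.
*the diplomats₁* c-commands the pronoun but from outside its binding domain, and is not c-commanded by it → coindexation permitted.
*the directors₂* c-commands the pronoun but from outside its binding domain, and is not c-commanded by it → coindexation permitted.
*the surgeons₃* c-commands the pronoun within its binding domain → coindexation would violate Principle B.
*the architects₄* and the pronoun do not c-command one another → neither Principle B nor Principle C is at stake; coindexation permitted.

{1, 2, 4}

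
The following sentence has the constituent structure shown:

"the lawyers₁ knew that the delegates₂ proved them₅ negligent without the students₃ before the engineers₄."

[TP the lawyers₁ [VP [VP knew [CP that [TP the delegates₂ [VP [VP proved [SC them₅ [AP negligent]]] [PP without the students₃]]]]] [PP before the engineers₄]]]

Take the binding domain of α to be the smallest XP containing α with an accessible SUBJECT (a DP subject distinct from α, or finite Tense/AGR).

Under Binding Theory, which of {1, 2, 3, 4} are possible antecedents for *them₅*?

*them* is a pronoun, so Principle B applies: it must be free in its binding domain.
Binding domain of *them₅*: the embedded TP, whose subject is the delegates₂.
*the lawyers₁* c-commands the pronoun but from outside its binding domain, and is not c-commanded by it → coindexation permitted.
*the delegates₂* c-commands the pronoun within its binding domain → coindexation would violate Principle B.
*the students₃* and the pronoun do not c-command one another → neither Principle B nor Principle C is at stake; coindexation permitted.
*the engineers₄* and the pronoun do not c-command one another → neither Principle B nor Principle C is at stake; coindexation permitted.

{1, 3, 4}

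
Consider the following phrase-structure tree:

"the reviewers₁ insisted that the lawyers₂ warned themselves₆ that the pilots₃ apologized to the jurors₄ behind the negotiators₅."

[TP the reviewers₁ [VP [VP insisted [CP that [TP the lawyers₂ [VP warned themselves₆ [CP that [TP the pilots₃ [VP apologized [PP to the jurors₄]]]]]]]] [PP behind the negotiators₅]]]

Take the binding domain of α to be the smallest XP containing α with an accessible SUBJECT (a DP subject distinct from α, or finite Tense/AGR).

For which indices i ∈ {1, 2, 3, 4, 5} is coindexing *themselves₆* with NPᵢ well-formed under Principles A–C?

{2}

*themselves* is an anaphor, so Principle A applies: it must be bound in its binding domain.
Binding domain of *themselves₆*: the embedded TP, whose subject is the lawyers₂.
*the reviewers₁* c-commands the anaphor but is outside its binding domain → cannot satisfy Principle A.
*the lawyers₂* c-commands the anaphor within its binding domain → licit binder.
*the pilots₃* does not c-command the anaphor → cannot bind it.
*the jurors₄* does not c-command the anaphor → cannot bind it.
*the negotiators₅* does not c-command the anaphor → cannot bind it.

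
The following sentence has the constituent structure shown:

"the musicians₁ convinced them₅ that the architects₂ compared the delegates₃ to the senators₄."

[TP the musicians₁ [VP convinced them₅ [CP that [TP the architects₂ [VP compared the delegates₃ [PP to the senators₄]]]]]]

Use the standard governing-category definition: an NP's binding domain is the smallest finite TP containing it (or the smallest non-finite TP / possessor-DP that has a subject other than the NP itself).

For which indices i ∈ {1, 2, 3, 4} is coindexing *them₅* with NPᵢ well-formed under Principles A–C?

none

*them* is a pronoun, so Principle B applies: it must be free in its binding domain.
Binding domain of *them₅*: the matrix TP, whose subject is the musicians₁.
*the musicians₁* c-commands the pronoun within its binding domain → coindexation would violate Principle B.
*the architects₂*: the pronoun c-commands this R-expression → coindexation would violate Principle C on *the architects₂*.
*the delegates₃*: the pronoun c-commands this R-expression → coindexation would violate Principle C on *the delegates₃*.
*the senators₄*: the pronoun c-commands this R-expression → coindexation would violate Principle C on *the senators₄*.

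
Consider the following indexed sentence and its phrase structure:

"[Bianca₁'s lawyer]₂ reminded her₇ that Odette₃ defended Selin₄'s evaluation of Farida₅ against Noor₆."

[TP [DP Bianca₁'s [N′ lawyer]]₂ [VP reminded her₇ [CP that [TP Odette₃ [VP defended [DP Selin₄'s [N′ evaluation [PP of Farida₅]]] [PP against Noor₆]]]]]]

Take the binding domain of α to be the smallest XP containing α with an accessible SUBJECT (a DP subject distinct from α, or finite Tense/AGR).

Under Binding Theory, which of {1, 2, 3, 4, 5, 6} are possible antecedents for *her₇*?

*her* is a pronoun, so Principle B applies: it must be free in its binding domain.
Binding domain of *her₇*: the matrix TP, whose subject is [Bianca₁'s lawyer]₂.
*Bianca₁* and the pronoun do not c-command one another → neither Principle B nor Principle C is at stake; coindexation permitted.
*[Bianca₁'s lawyer]₂* c-commands the pronoun within its binding domain → coindexation would violate Principle B.
*Odette₃*: the pronoun c-commands this R-expression → coindexation would violate Principle C on *Odette₃*.
*Selin₄*: the pronoun c-commands this R-expression → coindexation would violate Principle C on *Selin₄*.
*Farida₅*: the pronoun c-commands this R-expression → coindexation would violate Principle C on *Farida₅*.
*Noor₆*: the pronoun c-commands this R-expression → coindexation would violate Principle C on *Noor₆*.

{1}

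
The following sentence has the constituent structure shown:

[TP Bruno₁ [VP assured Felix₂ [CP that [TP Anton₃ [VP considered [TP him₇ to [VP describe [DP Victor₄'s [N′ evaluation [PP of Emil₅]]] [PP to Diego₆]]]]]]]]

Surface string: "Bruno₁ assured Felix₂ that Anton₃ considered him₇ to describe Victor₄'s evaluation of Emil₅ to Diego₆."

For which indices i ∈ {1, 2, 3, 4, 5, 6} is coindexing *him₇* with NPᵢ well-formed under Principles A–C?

*him* is a pronoun, so Principle B applies: it must be free in its binding domain.
Binding domain of *him₇*: the embedded TP, whose subject is Anton₃.
*Bruno₁* c-commands the pronoun but from outside its binding domain, and is not c-commanded by it → coindexation permitted.
*Felix₂* c-commands the pronoun but from outside its binding domain, and is not c-commanded by it → coindexation permitted.
*Anton₃* c-commands the pronoun within its binding domain → coindexation would violate Principle B.
*Victor₄*: the pronoun c-commands this R-expression → coindexation would violate Principle C on *Victor₄*.
*Emil₅*: the pronoun c-commands this R-expression → coindexation would violate Principle C on *Emil₅*.
*Diego₆*: the pronoun c-commands this R-expression → coindexation would violate Principle C on *Diego₆*.

{1, 2}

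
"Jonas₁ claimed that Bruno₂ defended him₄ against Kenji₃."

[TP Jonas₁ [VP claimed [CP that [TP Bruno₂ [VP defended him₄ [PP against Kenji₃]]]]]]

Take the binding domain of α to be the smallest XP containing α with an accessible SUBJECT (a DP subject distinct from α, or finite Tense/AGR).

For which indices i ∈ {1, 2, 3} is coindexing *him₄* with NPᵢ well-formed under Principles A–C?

*him* is a pronoun, so Principle B applies: it must be free in its binding domain.
Binding domain of *him₄*: the embedded TP, whose subject is Bruno₂.
*Jonas₁* c-commands the pronoun but from outside its binding domain, and is not c-commanded by it → coindexation permitted.
*Bruno₂* c-commands the pronoun within its binding domain → coindexation would violate Principle B.
*Kenji₃*: the pronoun c-commands this R-expression → coindexation would violate Principle C on *Kenji₃*.

{1}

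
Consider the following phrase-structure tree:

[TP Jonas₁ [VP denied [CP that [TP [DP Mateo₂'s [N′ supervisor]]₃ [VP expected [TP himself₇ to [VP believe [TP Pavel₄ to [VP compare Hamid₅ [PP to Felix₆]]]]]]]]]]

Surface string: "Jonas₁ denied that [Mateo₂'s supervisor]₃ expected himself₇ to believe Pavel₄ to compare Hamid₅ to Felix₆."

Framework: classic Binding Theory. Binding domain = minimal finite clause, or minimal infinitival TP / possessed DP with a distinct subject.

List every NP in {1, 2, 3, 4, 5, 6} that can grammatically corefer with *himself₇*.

{3}

*himself* is an anaphor, so Principle A applies: it must be bound in its binding domain.
Binding domain of *himself₇*: the embedded TP, whose subject is [Mateo₂'s supervisor]₃.
*Jonas₁* c-commands the anaphor but is outside its binding domain → cannot satisfy Principle A.
*Mateo₂* does not c-command the anaphor → cannot bind it.
*[Mateo₂'s supervisor]₃* c-commands the anaphor within its binding domain → licit binder.
*Pavel₄* does not c-command the anaphor → cannot bind it.
*Hamid₅* does not c-command the anaphor → cannot bind it.
*Felix₆* does not c-command the anaphor → cannot bind it.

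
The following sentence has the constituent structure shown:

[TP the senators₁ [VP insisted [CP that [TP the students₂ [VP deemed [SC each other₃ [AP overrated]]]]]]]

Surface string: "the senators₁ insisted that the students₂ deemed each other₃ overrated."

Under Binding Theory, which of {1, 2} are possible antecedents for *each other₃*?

*each other* is an anaphor, so Principle A applies: it must be bound in its binding domain.
Binding domain of *each other₃*: the embedded TP, whose subject is the students₂.
*the senators₁* c-commands the anaphor but is outside its binding domain → cannot satisfy Principle A.
*the students₂* c-commands the anaphor within its binding domain → licit binder.

{2}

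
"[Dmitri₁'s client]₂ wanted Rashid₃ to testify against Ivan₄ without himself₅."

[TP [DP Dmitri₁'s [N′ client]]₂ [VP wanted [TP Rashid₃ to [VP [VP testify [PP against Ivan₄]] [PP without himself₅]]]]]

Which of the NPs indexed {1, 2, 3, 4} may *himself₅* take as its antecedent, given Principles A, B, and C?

*himself* is an anaphor, so Principle A applies: it must be bound in its binding domain.
Binding domain of *himself₅*: the embedded TP, whose subject is Rashid₃.
*Dmitri₁* does not c-command the anaphor → cannot bind it.
*[Dmitri₁'s client]₂* c-commands the anaphor but is outside its binding domain → cannot satisfy Principle A.
*Rashid₃* c-commands the anaphor within its binding domain → licit binder.
*Ivan₄* does not c-command the anaphor → cannot bind it.

{3}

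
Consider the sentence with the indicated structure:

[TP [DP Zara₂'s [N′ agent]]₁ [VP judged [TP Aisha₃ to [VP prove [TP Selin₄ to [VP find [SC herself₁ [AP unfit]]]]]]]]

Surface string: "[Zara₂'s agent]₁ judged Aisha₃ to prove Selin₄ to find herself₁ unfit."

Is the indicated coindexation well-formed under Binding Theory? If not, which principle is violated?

Principle A

The two coindexed NPs are *[Zara₂'s agent]₁* and *herself₁*.
*herself₁* is an anaphor. Principle A requires it to be bound within its binding domain — the embedded TP, whose subject is Selin₄.
Within that domain it is c-commanded by *Selin₄*, which does not share its index.
*[Zara₂'s agent]₁* does c-command the anaphor, but from outside its binding domain.
The anaphor is unbound in its domain → Principle A violation.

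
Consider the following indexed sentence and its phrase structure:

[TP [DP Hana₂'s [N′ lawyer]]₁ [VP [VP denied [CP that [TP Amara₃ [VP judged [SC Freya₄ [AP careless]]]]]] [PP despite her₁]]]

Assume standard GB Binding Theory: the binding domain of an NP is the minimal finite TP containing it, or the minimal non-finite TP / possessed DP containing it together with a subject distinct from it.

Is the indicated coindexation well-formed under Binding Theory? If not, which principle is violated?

The two coindexed NPs are *[Hana₂'s lawyer]₁* and *her₁*.
*her₁* is a pronoun. Its binding domain is the matrix TP, whose subject is [Hana₂'s lawyer]₁.
*[Hana₂'s lawyer]₁* c-commands it within that domain and carries the same index.
The pronoun is locally bound → Principle B violation.

Principle B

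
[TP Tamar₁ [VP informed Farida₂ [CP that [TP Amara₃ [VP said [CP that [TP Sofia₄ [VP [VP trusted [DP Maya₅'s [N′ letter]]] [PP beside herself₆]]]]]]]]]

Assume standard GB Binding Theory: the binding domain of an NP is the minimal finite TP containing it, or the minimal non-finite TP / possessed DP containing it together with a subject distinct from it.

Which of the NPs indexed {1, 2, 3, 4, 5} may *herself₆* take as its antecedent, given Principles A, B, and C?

{4}

*herself* is an anaphor, so Principle A applies: it must be bound in its binding domain.
Binding domain of *herself₆*: the embedded TP, whose subject is Sofia₄.
*Tamar₁* c-commands the anaphor but is outside its binding domain → cannot satisfy Principle A.
*Farida₂* c-commands the anaphor but is outside its binding domain → cannot satisfy Principle A.
*Amara₃* c-commands the anaphor but is outside its binding domain → cannot satisfy Principle A.
*Sofia₄* c-commands the anaphor within its binding domain → licit binder.
*Maya₅* does not c-command the anaphor → cannot bind it.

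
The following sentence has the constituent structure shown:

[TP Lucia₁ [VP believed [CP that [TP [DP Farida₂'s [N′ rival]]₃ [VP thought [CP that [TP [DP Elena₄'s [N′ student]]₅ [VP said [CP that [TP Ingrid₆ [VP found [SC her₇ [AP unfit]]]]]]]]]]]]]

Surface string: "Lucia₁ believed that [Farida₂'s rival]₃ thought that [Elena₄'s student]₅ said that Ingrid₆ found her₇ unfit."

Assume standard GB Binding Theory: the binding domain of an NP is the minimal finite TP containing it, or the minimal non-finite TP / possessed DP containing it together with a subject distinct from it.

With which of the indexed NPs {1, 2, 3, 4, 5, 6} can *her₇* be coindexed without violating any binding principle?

*her* is a pronoun, so Principle B applies: it must be free in its binding domain.
Binding domain of *her₇*: the embedded TP, whose subject is Ingrid₆.
*Lucia₁* c-commands the pronoun but from outside its binding domain, and is not c-commanded by it → coindexation permitted.
*Farida₂* and the pronoun do not c-command one another → neither Principle B nor Principle C is at stake; coindexation permitted.
*[Farida₂'s rival]₃* c-commands the pronoun but from outside its binding domain, and is not c-commanded by it → coindexation permitted.
*Elena₄* and the pronoun do not c-command one another → neither Principle B nor Principle C is at stake; coindexation permitted.
*[Elena₄'s student]₅* c-commands the pronoun but from outside its binding domain, and is not c-commanded by it → coindexation permitted.
*Ingrid₆* c-commands the pronoun within its binding domain → coindexation would violate Principle B.

{1, 2, 3, 4, 5}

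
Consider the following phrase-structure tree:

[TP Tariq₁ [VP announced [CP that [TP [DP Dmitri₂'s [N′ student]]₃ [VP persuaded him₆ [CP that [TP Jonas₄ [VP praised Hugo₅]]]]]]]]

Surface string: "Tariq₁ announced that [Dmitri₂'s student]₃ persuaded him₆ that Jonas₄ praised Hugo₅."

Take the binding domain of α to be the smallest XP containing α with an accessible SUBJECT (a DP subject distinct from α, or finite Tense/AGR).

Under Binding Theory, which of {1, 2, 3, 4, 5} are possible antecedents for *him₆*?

*him* is a pronoun, so Principle B applies: it must be free in its binding domain.
Binding domain of *him₆*: the embedded TP, whose subject is [Dmitri₂'s student]₃.
*Tariq₁* c-commands the pronoun but from outside its binding domain, and is not c-commanded by it → coindexation permitted.
*Dmitri₂* and the pronoun do not c-command one another → neither Principle B nor Principle C is at stake; coindexation permitted.
*[Dmitri₂'s student]₃* c-commands the pronoun within its binding domain → coindexation would violate Principle B.
*Jonas₄*: the pronoun c-commands this R-expression → coindexation would violate Principle C on *Jonas₄*.
*Hugo₅*: the pronoun c-commands this R-expression → coindexation would violate Principle C on *Hugo₅*.

{1, 2}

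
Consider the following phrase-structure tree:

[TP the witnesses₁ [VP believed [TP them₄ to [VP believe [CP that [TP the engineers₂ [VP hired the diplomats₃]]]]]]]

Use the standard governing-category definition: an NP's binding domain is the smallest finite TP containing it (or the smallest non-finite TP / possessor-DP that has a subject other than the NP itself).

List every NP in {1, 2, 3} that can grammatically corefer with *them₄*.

none

*them* is a pronoun, so Principle B applies: it must be free in its binding domain.
Binding domain of *them₄*: the matrix TP, whose subject is the witnesses₁.
*the witnesses₁* c-commands the pronoun within its binding domain → coindexation would violate Principle B.
*the engineers₂*: the pronoun c-commands this R-expression → coindexation would violate Principle C on *the engineers₂*.
*the diplomats₃*: the pronoun c-commands this R-expression → coindexation would violate Principle C on *the diplomats₃*.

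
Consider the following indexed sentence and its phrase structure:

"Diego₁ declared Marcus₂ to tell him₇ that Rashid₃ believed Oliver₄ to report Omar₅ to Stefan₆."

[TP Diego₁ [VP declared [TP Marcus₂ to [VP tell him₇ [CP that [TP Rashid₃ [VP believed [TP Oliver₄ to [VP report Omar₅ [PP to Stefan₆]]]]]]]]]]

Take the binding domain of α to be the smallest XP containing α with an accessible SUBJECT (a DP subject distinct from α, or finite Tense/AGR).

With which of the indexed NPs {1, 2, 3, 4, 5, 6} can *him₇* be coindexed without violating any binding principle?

*him* is a pronoun, so Principle B applies: it must be free in its binding domain.
Binding domain of *him₇*: the embedded TP, whose subject is Marcus₂.
*Diego₁* c-commands the pronoun but from outside its binding domain, and is not c-commanded by it → coindexation permitted.
*Marcus₂* c-commands the pronoun within its binding domain → coindexation would violate Principle B.
*Rashid₃*: the pronoun c-commands this R-expression → coindexation would violate Principle C on *Rashid₃*.
*Oliver₄*: the pronoun c-commands this R-expression → coindexation would violate Principle C on *Oliver₄*.
*Omar₅*: the pronoun c-commands this R-expression → coindexation would violate Principle C on *Omar₅*.
*Stefan₆*: the pronoun c-commands this R-expression → coindexation would violate Principle C on *Stefan₆*.

{1}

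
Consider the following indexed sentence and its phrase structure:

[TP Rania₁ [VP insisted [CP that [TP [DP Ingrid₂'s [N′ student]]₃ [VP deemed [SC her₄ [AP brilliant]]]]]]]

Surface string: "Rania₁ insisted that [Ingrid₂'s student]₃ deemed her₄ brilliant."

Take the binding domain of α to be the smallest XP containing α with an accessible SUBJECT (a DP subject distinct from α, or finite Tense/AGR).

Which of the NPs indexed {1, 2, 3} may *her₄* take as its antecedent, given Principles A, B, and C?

*her* is a pronoun, so Principle B applies: it must be free in its binding domain.
Binding domain of *her₄*: the embedded TP, whose subject is [Ingrid₂'s student]₃.
*Rania₁* c-commands the pronoun but from outside its binding domain, and is not c-commanded by it → coindexation permitted.
*Ingrid₂* and the pronoun do not c-command one another → neither Principle B nor Principle C is at stake; coindexation permitted.
*[Ingrid₂'s student]₃* c-commands the pronoun within its binding domain → coindexation would violate Principle B.

{1, 2}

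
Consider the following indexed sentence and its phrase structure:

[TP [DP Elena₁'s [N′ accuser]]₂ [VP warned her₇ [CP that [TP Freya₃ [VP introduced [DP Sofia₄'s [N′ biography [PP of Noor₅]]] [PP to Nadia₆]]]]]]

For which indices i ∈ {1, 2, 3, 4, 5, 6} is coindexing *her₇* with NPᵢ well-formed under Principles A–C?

*her* is a pronoun, so Principle B applies: it must be free in its binding domain.
Binding domain of *her₇*: the matrix TP, whose subject is [Elena₁'s accuser]₂.
*Elena₁* and the pronoun do not c-command one another → neither Principle B nor Principle C is at stake; coindexation permitted.
*[Elena₁'s accuser]₂* c-commands the pronoun within its binding domain → coindexation would violate Principle B.
*Freya₃*: the pronoun c-commands this R-expression → coindexation would violate Principle C on *Freya₃*.
*Sofia₄*: the pronoun c-commands this R-expression → coindexation would violate Principle C on *Sofia₄*.
*Noor₅*: the pronoun c-commands this R-expression → coindexation would violate Principle C on *Noor₅*.
*Nadia₆*: the pronoun c-commands this R-expression → coindexation would violate Principle C on *Nadia₆*.

{1}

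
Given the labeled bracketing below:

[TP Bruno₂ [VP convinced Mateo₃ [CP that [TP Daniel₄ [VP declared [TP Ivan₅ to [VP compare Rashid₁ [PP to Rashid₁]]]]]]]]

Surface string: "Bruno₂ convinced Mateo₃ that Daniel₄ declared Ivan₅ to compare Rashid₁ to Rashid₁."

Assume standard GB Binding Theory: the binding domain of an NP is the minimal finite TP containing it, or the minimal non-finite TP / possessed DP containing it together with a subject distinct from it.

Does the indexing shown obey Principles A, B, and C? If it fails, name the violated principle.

Principle C

The two coindexed NPs are *Rashid₁* (the higher occurrence) and *Rashid₁* (the lower occurrence).
*Rashid₁* (the lower occurrence) is an R-expression. Principle C requires it to be free everywhere.
*Rashid₁* (the higher occurrence) c-commands it and carries the same index.
The R-expression is bound → Principle C violation.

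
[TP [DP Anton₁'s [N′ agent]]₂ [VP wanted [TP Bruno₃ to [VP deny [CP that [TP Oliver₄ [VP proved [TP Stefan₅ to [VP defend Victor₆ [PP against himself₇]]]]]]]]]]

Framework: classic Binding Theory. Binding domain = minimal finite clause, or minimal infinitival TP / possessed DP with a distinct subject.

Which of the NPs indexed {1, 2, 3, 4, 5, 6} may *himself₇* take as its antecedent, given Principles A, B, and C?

{5, 6}

*himself* is an anaphor, so Principle A applies: it must be bound in its binding domain.
Binding domain of *himself₇*: the embedded TP, whose subject is Stefan₅.
*Anton₁* does not c-command the anaphor → cannot bind it.
*[Anton₁'s agent]₂* c-commands the anaphor but is outside its binding domain → cannot satisfy Principle A.
*Bruno₃* c-commands the anaphor but is outside its binding domain → cannot satisfy Principle A.
*Oliver₄* c-commands the anaphor but is outside its binding domain → cannot satisfy Principle A.
*Stefan₅* c-commands the anaphor within its binding domain → licit binder.
*Victor₆* c-commands the anaphor within its binding domain → licit binder.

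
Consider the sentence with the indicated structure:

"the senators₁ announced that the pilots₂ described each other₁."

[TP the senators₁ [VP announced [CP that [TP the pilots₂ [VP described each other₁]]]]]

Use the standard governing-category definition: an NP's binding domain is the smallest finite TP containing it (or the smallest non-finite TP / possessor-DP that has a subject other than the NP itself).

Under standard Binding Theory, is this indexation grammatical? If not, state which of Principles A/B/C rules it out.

The two coindexed NPs are *the senators₁* and *each other₁*.
*each other₁* is an anaphor. Principle A requires it to be bound within its binding domain — the embedded TP, whose subject is the pilots₂.
Within that domain it is c-commanded by *the pilots₂*, which does not share its index.
*the senators₁* does c-command the anaphor, but from outside its binding domain.
The anaphor is unbound in its domain → Principle A violation.

Principle A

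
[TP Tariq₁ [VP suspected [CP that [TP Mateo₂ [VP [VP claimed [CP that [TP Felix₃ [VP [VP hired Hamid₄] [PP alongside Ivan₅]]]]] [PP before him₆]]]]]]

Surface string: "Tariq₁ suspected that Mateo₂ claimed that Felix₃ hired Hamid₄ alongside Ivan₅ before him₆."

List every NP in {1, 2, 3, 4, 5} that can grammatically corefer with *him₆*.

*him* is a pronoun, so Principle B applies: it must be free in its binding domain.
Binding domain of *him₆*: the embedded TP, whose subject is Mateo₂.
*Tariq₁* c-commands the pronoun but from outside its binding domain, and is not c-commanded by it → coindexation permitted.
*Mateo₂* c-commands the pronoun within its binding domain → coindexation would violate Principle B.
*Felix₃* and the pronoun do not c-command one another → neither Principle B nor Principle C is at stake; coindexation permitted.
*Hamid₄* and the pronoun do not c-command one another → neither Principle B nor Principle C is at stake; coindexation permitted.
*Ivan₅* and the pronoun do not c-command one another → neither Principle B nor Principle C is at stake; coindexation permitted.

{1, 3, 4, 5}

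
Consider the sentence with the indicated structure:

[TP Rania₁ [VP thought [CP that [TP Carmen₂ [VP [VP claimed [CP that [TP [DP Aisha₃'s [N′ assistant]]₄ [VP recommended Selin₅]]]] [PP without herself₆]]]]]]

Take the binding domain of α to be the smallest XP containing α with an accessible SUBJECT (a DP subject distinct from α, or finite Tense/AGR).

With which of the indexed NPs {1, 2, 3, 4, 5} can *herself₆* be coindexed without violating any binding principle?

{2}

*herself* is an anaphor, so Principle A applies: it must be bound in its binding domain.
Binding domain of *herself₆*: the embedded TP, whose subject is Carmen₂.
*Rania₁* c-commands the anaphor but is outside its binding domain → cannot satisfy Principle A.
*Carmen₂* c-commands the anaphor within its binding domain → licit binder.
*Aisha₃* does not c-command the anaphor → cannot bind it.
*[Aisha₃'s assistant]₄* does not c-command the anaphor → cannot bind it.
*Selin₅* does not c-command the anaphor → cannot bind it.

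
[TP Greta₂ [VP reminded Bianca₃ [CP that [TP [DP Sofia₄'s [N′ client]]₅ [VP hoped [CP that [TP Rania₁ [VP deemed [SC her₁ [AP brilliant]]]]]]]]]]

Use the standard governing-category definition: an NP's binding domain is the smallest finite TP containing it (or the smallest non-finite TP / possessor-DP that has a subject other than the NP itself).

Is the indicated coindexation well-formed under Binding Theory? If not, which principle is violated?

The two coindexed NPs are *Rania₁* and *her₁*.
*her₁* is a pronoun. Its binding domain is the embedded TP, whose subject is Rania₁.
*Rania₁* c-commands it within that domain and carries the same index.
The pronoun is locally bound → Principle B violation.

Principle B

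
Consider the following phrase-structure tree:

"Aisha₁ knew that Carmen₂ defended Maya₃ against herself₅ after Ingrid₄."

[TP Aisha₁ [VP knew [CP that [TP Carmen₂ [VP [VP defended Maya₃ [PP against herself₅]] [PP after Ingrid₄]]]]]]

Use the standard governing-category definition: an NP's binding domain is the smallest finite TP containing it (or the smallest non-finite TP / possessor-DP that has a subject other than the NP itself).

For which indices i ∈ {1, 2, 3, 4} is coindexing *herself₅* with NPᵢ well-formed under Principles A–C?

{2, 3}

*herself* is an anaphor, so Principle A applies: it must be bound in its binding domain.
Binding domain of *herself₅*: the embedded TP, whose subject is Carmen₂.
*Aisha₁* c-commands the anaphor but is outside its binding domain → cannot satisfy Principle A.
*Carmen₂* c-commands the anaphor within its binding domain → licit binder.
*Maya₃* c-commands the anaphor within its binding domain → licit binder.
*Ingrid₄* does not c-command the anaphor → cannot bind it.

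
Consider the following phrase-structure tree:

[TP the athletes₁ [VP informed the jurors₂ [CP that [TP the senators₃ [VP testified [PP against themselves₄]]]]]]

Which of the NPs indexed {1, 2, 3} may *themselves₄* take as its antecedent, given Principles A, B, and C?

{3}

*themselves* is an anaphor, so Principle A applies: it must be bound in its binding domain.
Binding domain of *themselves₄*: the embedded TP, whose subject is the senators₃.
*the athletes₁* c-commands the anaphor but is outside its binding domain → cannot satisfy Principle A.
*the jurors₂* c-commands the anaphor but is outside its binding domain → cannot satisfy Principle A.
*the senators₃* c-commands the anaphor within its binding domain → licit binder.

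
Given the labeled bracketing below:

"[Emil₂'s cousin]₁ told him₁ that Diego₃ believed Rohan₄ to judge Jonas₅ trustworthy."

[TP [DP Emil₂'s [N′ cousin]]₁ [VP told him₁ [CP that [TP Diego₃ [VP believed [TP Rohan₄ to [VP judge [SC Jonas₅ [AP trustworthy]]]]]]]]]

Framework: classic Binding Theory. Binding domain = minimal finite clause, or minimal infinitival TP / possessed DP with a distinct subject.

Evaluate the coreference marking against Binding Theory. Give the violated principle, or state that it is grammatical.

The two coindexed NPs are *[Emil₂'s cousin]₁* and *him₁*.
*him₁* is a pronoun. Its binding domain is the matrix TP, whose subject is [Emil₂'s cousin]₁.
*[Emil₂'s cousin]₁* c-commands it within that domain and carries the same index.
The pronoun is locally bound → Principle B violation.

Principle B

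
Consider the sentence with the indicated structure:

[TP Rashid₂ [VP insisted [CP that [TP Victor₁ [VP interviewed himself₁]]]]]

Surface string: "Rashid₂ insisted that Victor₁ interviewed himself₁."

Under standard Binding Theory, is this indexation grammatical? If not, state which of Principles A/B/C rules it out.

grammatical

The two coindexed NPs are *Victor₁* and *himself₁*.
*himself₁* is an anaphor; its binding domain is the embedded TP, whose subject is Victor₁. *Victor₁* c-commands it within that domain and shares its index, so Principle A is satisfied.
*Victor₁* is an R-expression; *himself₁* does not c-command it, and no other NP shares its index, so Principle C is satisfied.
All principles are respected.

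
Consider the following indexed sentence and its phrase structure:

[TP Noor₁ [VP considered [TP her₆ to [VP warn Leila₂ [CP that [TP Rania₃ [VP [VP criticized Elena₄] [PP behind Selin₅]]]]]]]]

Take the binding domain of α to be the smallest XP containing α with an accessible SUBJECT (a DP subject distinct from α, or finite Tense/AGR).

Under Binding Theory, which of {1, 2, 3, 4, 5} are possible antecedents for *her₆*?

*her* is a pronoun, so Principle B applies: it must be free in its binding domain.
Binding domain of *her₆*: the matrix TP, whose subject is Noor₁.
*Noor₁* c-commands the pronoun within its binding domain → coindexation would violate Principle B.
*Leila₂*: the pronoun c-commands this R-expression → coindexation would violate Principle C on *Leila₂*.
*Rania₃*: the pronoun c-commands this R-expression → coindexation would violate Principle C on *Rania₃*.
*Elena₄*: the pronoun c-commands this R-expression → coindexation would violate Principle C on *Elena₄*.
*Selin₅*: the pronoun c-commands this R-expression → coindexation would violate Principle C on *Selin₅*.

none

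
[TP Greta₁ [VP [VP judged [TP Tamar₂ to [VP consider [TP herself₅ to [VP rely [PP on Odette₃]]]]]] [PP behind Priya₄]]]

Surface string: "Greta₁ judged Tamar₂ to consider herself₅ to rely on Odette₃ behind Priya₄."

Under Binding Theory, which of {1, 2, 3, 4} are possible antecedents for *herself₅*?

*herself* is an anaphor, so Principle A applies: it must be bound in its binding domain.
Binding domain of *herself₅*: the embedded TP, whose subject is Tamar₂.
*Greta₁* c-commands the anaphor but is outside its binding domain → cannot satisfy Principle A.
*Tamar₂* c-commands the anaphor within its binding domain → licit binder.
*Odette₃* does not c-command the anaphor → cannot bind it.
*Priya₄* does not c-command the anaphor → cannot bind it.

{2}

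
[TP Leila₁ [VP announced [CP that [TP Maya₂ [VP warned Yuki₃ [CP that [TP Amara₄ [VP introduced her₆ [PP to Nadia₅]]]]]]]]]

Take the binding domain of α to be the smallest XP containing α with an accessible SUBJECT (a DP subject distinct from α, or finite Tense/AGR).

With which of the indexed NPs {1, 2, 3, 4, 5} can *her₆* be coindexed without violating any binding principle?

*her* is a pronoun, so Principle B applies: it must be free in its binding domain.
Binding domain of *her₆*: the embedded TP, whose subject is Amara₄.
*Leila₁* c-commands the pronoun but from outside its binding domain, and is not c-commanded by it → coindexation permitted.
*Maya₂* c-commands the pronoun but from outside its binding domain, and is not c-commanded by it → coindexation permitted.
*Yuki₃* c-commands the pronoun but from outside its binding domain, and is not c-commanded by it → coindexation permitted.
*Amara₄* c-commands the pronoun within its binding domain → coindexation would violate Principle B.
*Nadia₅*: the pronoun c-commands this R-expression → coindexation would violate Principle C on *Nadia₅*.

{1, 2, 3}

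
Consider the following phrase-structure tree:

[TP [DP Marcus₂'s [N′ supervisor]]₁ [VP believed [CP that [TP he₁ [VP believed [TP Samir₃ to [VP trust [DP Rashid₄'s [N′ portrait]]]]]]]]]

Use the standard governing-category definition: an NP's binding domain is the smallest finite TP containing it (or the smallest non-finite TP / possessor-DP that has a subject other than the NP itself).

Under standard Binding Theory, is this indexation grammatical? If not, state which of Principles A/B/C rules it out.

grammatical

The two coindexed NPs are *[Marcus₂'s supervisor]₁* and *he₁*.
*he₁* is a pronoun; nothing c-commands it within its binding domain (the embedded TP.), so Principle B holds trivially.
*[Marcus₂'s supervisor]₁* is an R-expression; *he₁* does not c-command it, and no other NP shares its index, so Principle C is satisfied.
All principles are respected.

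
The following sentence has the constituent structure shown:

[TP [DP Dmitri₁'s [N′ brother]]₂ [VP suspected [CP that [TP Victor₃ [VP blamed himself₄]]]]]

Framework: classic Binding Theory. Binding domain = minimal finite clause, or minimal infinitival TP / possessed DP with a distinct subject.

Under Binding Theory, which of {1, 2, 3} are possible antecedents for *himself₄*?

{3}

*himself* is an anaphor, so Principle A applies: it must be bound in its binding domain.
Binding domain of *himself₄*: the embedded TP, whose subject is Victor₃.
*Dmitri₁* does not c-command the anaphor → cannot bind it.
*[Dmitri₁'s brother]₂* c-commands the anaphor but is outside its binding domain → cannot satisfy Principle A.
*Victor₃* c-commands the anaphor within its binding domain → licit binder.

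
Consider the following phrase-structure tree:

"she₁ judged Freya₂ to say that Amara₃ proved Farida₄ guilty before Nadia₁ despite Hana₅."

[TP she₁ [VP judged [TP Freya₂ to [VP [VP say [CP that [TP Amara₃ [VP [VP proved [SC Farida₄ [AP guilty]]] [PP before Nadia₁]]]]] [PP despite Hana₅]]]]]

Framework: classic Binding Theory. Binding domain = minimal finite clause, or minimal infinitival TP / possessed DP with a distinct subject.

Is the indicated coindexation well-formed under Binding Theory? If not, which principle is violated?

The two coindexed NPs are *she₁* and *Nadia₁*.
*Nadia₁* is an R-expression. Principle C requires it to be free everywhere.
*she₁* c-commands it and carries the same index.
The R-expression is bound → Principle C violation.

Principle C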